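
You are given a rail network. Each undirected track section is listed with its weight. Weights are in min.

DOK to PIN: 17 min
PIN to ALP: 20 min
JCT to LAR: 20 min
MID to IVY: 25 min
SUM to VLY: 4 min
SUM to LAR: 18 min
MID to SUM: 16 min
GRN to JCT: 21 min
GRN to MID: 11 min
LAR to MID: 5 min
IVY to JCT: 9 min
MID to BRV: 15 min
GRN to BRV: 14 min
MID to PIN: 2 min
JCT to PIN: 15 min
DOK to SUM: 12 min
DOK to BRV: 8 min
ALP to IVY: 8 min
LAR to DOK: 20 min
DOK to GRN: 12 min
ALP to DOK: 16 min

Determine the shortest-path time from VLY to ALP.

Enumerating some paths:
VLY–SUM–MID–PIN–ALP: 4+16+2+20 = 42
VLY–SUM–DOK–ALP: 4+12+16 = 32
The minimum is 32 min via VLY–SUM–DOK–ALP.

32 min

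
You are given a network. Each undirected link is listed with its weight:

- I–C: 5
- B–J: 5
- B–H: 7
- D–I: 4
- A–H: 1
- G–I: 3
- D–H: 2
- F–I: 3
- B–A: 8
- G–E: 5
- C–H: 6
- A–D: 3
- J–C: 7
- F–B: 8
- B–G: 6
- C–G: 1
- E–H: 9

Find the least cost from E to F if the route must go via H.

Best E to H: E → H costing 9
Best H to F: H → D → I → F costing 9
Total via H: 9 + 9 = 18.

18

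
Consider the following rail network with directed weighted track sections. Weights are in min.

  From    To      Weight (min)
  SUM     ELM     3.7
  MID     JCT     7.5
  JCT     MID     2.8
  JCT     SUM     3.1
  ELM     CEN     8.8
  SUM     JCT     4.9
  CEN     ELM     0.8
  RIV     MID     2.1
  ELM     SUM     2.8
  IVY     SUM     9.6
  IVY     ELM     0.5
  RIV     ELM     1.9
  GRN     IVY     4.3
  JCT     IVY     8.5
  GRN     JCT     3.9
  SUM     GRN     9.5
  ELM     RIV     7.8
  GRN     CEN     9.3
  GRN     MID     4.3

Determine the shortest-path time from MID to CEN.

23.1 min

Enumerating some paths:
MID → JCT → IVY → ELM → CEN: 7.5+8.5+0.5+8.8 = 25.3
MID → JCT → SUM → ELM → CEN: 7.5+3.1+3.7+8.8 = 23.1
Cheapest is MID → JCT → SUM → ELM → CEN at 23.1 min.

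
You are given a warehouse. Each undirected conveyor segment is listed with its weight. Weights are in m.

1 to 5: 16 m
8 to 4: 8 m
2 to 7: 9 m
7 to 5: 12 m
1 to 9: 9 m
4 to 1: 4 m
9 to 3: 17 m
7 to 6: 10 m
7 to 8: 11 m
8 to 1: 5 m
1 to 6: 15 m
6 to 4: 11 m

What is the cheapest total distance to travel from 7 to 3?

Running Dijkstra from 7:
7: 0
2: 9  (via 7)
6: 10  (via 7)
8: 11  (via 7)
5: 12  (via 7)
1: 16  (via 8)
4: 19  (via 8)
9: 25  (via 1)
3: 42  (via 9)
Shortest route: 7 → 8 → 1 → 9 → 3 = 42 m.

42 m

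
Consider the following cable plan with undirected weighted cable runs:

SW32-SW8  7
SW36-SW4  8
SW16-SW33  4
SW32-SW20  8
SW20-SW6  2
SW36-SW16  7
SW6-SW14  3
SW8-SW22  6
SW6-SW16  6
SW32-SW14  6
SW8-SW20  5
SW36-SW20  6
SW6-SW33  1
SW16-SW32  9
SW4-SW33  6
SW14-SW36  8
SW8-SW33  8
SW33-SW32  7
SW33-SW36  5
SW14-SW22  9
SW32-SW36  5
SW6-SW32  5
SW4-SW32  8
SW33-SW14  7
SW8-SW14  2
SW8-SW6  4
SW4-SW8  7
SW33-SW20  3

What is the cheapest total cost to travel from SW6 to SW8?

4

Enumerating some paths:
SW6–SW14–SW8: 3+2 = 5
SW6–SW8: 4 = 4
Cheapest is SW6–SW8 at 4.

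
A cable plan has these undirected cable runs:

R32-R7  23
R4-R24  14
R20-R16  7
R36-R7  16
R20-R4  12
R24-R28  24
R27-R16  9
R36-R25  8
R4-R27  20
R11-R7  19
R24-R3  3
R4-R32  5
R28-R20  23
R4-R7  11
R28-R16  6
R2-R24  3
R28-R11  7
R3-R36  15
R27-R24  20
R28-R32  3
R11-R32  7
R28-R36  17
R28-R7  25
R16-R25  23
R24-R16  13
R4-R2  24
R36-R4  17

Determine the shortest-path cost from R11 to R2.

Settle nodes by increasing distance from R11:
R11: 0
R28: 7  (via R11)
R32: 7  (via R11)
R4: 12  (via R32)
R16: 13  (via R28)
R7: 19  (via R11)
R20: 20  (via R16)
R27: 22  (via R16)
R36: 24  (via R28)
R24: 26  (via R4)
R2: 29  (via R24)
Shortest route: R11–R32–R4–R24–R2 = 29.

29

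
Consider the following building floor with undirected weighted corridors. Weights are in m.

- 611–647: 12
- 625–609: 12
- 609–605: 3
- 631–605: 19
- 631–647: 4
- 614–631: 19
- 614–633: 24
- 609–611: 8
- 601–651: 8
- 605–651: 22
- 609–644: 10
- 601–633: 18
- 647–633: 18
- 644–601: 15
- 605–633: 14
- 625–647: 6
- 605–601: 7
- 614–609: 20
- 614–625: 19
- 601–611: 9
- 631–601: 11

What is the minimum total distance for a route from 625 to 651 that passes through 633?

50 m

Best 625 to 633: 625 → 647 → 633 costing 24
Best 633 to 651: 633 → 601 → 651 costing 26
Total via 633: 24 + 26 = 50 m.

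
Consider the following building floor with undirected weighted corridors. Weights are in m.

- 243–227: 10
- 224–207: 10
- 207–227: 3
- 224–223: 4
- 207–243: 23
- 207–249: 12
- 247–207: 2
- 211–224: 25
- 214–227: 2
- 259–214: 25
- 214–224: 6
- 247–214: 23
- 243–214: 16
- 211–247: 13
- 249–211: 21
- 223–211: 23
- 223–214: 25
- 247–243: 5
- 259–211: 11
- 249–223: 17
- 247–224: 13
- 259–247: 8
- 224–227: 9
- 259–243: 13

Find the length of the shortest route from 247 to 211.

Compare a few routes:
247 → 243 → 259 → 211: 5+13+11 = 29
247 → 259 → 211: 8+11 = 19
247 → 211: 13 = 13
The minimum is 13 m via 247 → 211.

13 m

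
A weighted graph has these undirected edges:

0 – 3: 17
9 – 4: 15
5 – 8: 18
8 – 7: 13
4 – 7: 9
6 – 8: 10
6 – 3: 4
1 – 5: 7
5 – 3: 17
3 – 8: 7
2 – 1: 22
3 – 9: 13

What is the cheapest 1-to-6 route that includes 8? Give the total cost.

35

Shortest 1→8: 1–5–8 = 25
Best 8 to 6: 8–6 costing 10
Total via 8: 25 + 10 = 35.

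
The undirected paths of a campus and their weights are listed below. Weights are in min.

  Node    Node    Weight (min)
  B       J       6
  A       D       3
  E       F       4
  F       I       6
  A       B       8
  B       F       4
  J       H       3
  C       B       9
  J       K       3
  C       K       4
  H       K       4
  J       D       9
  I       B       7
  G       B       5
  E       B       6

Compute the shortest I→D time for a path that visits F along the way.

21 min

Best I to F: I–F costing 6
Best F to D: F–B–A–D costing 15
Total via F: 6 + 15 = 21 min.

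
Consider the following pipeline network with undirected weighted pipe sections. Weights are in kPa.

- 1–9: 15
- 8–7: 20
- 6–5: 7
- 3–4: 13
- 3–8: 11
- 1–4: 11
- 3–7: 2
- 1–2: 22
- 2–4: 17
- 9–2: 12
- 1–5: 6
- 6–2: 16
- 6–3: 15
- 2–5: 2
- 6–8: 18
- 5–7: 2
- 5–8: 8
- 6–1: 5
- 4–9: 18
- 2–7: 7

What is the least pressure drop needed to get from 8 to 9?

Settle nodes by increasing distance from 8:
8: 0
5: 8  (via 8)
2: 10  (via 5)
7: 10  (via 5)
3: 11  (via 8)
1: 14  (via 5)
6: 15  (via 5)
9: 22  (via 2)
Shortest route: 8–5–2–9 = 22 kPa.

22 kPa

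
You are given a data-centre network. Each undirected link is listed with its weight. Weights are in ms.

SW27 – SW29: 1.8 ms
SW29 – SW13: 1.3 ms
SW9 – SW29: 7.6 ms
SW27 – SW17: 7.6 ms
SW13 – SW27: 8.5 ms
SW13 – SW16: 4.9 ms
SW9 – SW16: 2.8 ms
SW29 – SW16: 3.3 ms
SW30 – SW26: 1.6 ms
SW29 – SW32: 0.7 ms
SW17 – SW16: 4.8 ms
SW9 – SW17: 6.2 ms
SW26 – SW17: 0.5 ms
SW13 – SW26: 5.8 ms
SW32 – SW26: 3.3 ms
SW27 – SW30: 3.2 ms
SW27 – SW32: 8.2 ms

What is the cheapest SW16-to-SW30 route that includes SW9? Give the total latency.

11.1 ms

Best SW16 to SW9: SW16 → SW9 costing 2.8
Shortest SW9→SW30: SW9 → SW17 → SW26 → SW30 = 8.3
Total via SW9: 2.8 + 8.3 = 11.1 ms.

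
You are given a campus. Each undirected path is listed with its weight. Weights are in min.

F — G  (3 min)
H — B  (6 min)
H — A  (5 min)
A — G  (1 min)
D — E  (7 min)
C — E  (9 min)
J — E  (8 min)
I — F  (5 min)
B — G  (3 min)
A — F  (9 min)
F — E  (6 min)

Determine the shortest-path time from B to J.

20 min

Compare a few routes:
B → G → F → E → J: 3+3+6+8 = 20
B → G → A → F → E → J: 3+1+9+6+8 = 27
The minimum is 20 min via B → G → F → E → J.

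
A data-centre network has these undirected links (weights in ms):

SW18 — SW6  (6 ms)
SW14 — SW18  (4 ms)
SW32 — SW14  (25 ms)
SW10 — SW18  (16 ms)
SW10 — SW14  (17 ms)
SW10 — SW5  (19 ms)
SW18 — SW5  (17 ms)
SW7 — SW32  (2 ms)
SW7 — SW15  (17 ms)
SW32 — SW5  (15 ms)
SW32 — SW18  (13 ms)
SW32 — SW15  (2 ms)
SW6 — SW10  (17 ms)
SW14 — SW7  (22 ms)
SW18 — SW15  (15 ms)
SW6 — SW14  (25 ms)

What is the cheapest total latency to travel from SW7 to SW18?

15 ms

Candidate routes:
SW7–SW32–SW18: 2+13 = 15
SW7–SW32–SW14–SW18: 2+25+4 = 31
SW7–SW32–SW15–SW18: 2+2+15 = 19
SW7–SW14–SW18: 22+4 = 26
Cheapest is SW7–SW32–SW18 at 15 ms.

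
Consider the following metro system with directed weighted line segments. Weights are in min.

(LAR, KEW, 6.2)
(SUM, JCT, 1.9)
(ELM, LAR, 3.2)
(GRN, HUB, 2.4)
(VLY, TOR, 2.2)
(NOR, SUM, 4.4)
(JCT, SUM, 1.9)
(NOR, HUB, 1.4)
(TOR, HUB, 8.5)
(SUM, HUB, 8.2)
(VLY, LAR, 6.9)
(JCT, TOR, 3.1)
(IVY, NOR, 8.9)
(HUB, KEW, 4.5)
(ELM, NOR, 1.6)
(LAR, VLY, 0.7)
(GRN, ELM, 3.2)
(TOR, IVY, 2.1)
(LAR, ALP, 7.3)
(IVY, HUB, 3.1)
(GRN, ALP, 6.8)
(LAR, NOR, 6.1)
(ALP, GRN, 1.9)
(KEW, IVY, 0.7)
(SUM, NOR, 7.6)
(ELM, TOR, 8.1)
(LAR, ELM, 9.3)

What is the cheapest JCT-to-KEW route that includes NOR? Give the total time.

Shortest JCT→NOR: JCT → SUM → NOR = 9.5
Shortest NOR→KEW: NOR → HUB → KEW = 5.9
Total via NOR: 9.5 + 5.9 = 15.4 min.

15.4 min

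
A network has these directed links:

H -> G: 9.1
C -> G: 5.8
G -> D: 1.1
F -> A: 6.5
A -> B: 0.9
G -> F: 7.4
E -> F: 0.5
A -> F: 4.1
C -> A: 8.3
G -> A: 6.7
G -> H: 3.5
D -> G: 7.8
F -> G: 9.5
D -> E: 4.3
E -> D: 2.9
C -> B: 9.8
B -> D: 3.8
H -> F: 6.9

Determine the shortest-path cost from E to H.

Running Dijkstra from E:
E: 0
F: 0.5  (via E)
D: 2.9  (via E)
A: 7  (via F)
B: 7.9  (via A)
G: 10  (via F)
H: 13.5  (via G)
Shortest route: E → F → G → H = 13.5.

13.5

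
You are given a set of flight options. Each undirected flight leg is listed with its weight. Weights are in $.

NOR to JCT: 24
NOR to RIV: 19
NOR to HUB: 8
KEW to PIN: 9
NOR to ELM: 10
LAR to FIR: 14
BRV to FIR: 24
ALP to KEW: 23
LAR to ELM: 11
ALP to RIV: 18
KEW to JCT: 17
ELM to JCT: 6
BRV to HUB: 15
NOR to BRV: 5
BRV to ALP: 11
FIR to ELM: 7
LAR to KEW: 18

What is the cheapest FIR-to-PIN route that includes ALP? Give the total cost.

Shortest FIR→ALP: FIR → ELM → NOR → BRV → ALP = 33
Best ALP to PIN: ALP → KEW → PIN costing 32
Total via ALP: 33 + 32 = $65.

$65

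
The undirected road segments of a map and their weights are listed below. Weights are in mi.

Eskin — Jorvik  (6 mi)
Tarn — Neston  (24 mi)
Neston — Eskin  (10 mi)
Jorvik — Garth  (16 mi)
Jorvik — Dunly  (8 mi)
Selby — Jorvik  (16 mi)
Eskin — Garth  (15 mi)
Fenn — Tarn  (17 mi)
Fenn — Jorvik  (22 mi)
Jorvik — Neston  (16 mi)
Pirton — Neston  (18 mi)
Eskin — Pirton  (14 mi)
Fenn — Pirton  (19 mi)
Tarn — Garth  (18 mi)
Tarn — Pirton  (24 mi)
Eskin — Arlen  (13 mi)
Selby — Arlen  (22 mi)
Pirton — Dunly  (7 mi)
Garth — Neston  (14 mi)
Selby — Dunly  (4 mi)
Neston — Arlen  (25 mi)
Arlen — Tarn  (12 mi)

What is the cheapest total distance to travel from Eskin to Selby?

Compare a few routes:
Eskin - Jorvik - Selby: 6+16 = 22
Eskin - Jorvik - Dunly - Selby: 6+8+4 = 18
The minimum is 18 mi via Eskin - Jorvik - Dunly - Selby.

18 mi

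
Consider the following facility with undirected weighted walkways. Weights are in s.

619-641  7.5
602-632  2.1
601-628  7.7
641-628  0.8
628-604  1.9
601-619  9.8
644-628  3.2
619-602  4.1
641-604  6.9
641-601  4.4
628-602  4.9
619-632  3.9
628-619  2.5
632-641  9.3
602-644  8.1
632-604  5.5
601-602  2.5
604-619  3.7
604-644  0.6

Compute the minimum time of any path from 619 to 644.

4.3 s

Enumerating some paths:
619 → 604 → 644: 3.7+0.6 = 4.3
619 → 628 → 604 → 644: 2.5+1.9+0.6 = 5
Cheapest is 619 → 604 → 644 at 4.3 s.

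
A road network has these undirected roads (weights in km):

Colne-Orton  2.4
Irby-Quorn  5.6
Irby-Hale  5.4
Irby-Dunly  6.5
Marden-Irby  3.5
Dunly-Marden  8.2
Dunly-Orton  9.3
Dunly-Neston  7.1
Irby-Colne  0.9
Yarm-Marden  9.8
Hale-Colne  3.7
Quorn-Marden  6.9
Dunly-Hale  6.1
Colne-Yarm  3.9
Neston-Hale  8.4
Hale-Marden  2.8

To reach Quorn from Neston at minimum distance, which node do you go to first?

Hale

Candidate routes:
Neston - Hale - Marden - Quorn: 8.4+2.8+6.9 = 18.1
Neston - Hale - Colne - Irby - Quorn: 8.4+3.7+0.9+5.6 = 18.6
The minimum is 18.1 km via Neston - Hale - Marden - Quorn.
So from Neston the first move is to Hale.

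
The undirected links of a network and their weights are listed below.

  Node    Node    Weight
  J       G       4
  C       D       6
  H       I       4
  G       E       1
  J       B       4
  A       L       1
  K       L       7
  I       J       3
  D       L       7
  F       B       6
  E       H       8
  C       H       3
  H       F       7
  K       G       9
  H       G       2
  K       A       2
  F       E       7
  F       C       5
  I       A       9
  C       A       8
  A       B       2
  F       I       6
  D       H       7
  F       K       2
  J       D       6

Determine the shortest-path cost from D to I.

9

Shortest distances from D:
D: 0
C: 6  (via D)
J: 6  (via D)
H: 7  (via D)
L: 7  (via D)
A: 8  (via L)
G: 9  (via H)
I: 9  (via J)
Shortest route: D → J → I = 9.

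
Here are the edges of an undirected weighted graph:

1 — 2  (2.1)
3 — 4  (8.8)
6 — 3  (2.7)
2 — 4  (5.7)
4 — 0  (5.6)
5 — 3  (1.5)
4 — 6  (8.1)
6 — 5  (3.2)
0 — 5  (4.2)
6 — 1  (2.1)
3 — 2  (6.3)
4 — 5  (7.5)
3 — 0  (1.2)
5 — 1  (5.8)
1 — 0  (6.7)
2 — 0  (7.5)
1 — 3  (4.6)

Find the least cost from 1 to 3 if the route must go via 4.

14.6

Best 1 to 4: 1 → 2 → 4 costing 7.8
Best 4 to 3: 4 → 0 → 3 costing 6.8
Total via 4: 7.8 + 6.8 = 14.6.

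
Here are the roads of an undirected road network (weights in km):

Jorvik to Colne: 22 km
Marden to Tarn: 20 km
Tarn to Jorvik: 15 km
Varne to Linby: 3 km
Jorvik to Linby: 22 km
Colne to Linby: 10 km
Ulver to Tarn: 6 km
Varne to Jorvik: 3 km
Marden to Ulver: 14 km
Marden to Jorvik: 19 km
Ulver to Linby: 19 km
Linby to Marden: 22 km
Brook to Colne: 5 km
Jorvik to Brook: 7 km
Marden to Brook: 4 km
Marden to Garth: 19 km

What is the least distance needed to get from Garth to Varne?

Settle nodes by increasing distance from Garth:
Garth: 0
Marden: 19  (via Garth)
Brook: 23  (via Marden)
Colne: 28  (via Brook)
Jorvik: 30  (via Brook)
Varne: 33  (via Jorvik)
Shortest route: Garth → Marden → Brook → Jorvik → Varne = 33 km.

33 km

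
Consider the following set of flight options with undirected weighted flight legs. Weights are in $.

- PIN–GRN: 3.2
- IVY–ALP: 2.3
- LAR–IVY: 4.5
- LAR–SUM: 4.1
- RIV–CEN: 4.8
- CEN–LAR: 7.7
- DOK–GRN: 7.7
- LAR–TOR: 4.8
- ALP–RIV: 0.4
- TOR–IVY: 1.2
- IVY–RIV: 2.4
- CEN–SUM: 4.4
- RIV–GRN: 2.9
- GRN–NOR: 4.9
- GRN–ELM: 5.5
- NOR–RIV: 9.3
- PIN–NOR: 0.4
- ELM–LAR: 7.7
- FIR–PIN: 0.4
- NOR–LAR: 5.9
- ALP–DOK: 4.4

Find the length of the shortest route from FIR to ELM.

$9.1

Running Dijkstra from FIR:
FIR: 0
PIN: 0.4  (via FIR)
NOR: 0.8  (via PIN)
GRN: 3.6  (via PIN)
RIV: 6.5  (via GRN)
LAR: 6.7  (via NOR)
ALP: 6.9  (via RIV)
IVY: 8.9  (via RIV)
ELM: 9.1  (via GRN)
Shortest route: FIR–PIN–GRN–ELM = $9.1.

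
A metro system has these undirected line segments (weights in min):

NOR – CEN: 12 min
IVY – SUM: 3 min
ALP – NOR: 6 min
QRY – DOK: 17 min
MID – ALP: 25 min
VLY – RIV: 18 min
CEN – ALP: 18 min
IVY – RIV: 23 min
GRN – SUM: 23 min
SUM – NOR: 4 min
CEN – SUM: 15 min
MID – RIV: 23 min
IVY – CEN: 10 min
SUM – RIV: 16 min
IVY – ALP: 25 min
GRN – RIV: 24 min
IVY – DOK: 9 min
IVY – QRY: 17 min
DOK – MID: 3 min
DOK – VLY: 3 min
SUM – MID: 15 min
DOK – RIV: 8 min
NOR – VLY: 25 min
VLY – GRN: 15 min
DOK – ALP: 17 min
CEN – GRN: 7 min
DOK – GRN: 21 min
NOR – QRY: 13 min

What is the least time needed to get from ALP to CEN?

18 min

Compare a few routes:
ALP–NOR–SUM–IVY–CEN: 6+4+3+10 = 23
ALP–CEN: 18 = 18
The minimum is 18 min via ALP–CEN.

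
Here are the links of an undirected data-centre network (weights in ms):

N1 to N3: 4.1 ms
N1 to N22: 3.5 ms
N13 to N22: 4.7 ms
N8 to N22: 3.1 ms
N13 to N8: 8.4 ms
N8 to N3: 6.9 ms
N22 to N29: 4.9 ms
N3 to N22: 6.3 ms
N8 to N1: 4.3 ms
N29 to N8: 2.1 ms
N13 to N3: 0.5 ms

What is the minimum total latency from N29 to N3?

Candidate routes:
N29 - N8 - N3: 2.1+6.9 = 9
N29 - N22 - N13 - N3: 4.9+4.7+0.5 = 10.1
Cheapest is N29 - N8 - N3 at 9 ms.

9 ms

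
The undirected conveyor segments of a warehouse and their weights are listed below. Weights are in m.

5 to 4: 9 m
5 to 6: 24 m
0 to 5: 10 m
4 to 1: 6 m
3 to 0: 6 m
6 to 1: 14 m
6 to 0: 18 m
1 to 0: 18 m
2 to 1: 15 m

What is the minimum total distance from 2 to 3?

39 m

Shortest distances from 2:
2: 0
1: 15  (via 2)
4: 21  (via 1)
6: 29  (via 1)
5: 30  (via 4)
0: 33  (via 1)
3: 39  (via 0)
Shortest route: 2–1–0–3 = 39 m.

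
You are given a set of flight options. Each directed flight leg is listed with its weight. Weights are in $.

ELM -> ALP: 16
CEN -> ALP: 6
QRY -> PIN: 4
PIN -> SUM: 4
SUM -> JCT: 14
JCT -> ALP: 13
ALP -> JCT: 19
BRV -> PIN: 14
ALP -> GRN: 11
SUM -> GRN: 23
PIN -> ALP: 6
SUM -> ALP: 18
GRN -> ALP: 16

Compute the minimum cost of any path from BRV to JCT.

$32

Compare a few routes:
BRV - PIN - ALP - JCT: 14+6+19 = 39
BRV - PIN - SUM - JCT: 14+4+14 = 32
BRV - PIN - SUM - ALP - JCT: 14+4+18+19 = 55
BRV - PIN - SUM - GRN - ALP - JCT: 14+4+23+16+19 = 76
The minimum is $32 via BRV - PIN - SUM - JCT.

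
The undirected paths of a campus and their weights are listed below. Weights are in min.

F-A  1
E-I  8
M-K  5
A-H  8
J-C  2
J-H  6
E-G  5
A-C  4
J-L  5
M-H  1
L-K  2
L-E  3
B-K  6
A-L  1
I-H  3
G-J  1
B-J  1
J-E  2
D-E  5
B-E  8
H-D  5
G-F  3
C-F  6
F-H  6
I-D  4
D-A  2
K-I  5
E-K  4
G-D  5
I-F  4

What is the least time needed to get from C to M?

9 min

Compare a few routes:
C–A–D–H–M: 4+2+5+1 = 12
C–A–F–H–M: 4+1+6+1 = 12
C–A–L–K–M: 4+1+2+5 = 12
C–J–H–M: 2+6+1 = 9
Cheapest is C–J–H–M at 9 min.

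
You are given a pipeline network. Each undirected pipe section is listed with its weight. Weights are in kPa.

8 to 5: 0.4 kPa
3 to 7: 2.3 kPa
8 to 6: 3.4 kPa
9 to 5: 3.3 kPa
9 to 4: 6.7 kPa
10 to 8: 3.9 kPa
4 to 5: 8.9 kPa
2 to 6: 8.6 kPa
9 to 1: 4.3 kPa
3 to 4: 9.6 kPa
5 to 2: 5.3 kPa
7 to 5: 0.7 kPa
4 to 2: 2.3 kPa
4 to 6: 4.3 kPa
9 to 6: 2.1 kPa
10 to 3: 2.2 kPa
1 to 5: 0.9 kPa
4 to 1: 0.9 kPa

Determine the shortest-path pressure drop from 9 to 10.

Enumerating some paths:
9–5–7–3–10: 3.3+0.7+2.3+2.2 = 8.5
9–6–8–10: 2.1+3.4+3.9 = 9.4
9–5–8–10: 3.3+0.4+3.9 = 7.6
The minimum is 7.6 kPa via 9–5–8–10.

7.6 kPa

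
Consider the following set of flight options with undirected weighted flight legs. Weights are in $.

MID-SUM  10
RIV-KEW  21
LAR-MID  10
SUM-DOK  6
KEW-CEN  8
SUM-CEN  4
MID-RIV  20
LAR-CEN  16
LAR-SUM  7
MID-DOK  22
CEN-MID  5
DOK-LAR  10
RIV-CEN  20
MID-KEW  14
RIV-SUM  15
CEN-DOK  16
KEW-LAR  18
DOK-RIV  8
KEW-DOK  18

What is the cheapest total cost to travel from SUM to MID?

$9

Enumerating some paths:
SUM–CEN–MID: 4+5 = 9
SUM–MID: 10 = 10
SUM–LAR–MID: 7+10 = 17
Cheapest is SUM–CEN–MID at $9.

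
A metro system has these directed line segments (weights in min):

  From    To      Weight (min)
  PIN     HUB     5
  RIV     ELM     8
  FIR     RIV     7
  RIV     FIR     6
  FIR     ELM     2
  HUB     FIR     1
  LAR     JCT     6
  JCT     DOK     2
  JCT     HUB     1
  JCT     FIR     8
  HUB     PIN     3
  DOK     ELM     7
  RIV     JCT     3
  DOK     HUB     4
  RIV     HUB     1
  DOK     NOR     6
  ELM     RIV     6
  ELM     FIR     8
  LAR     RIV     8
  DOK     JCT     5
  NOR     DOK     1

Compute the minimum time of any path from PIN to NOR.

Enumerating some paths:
PIN–HUB–FIR–RIV–JCT–DOK–NOR: 5+1+7+3+2+6 = 24
PIN–HUB–FIR–ELM–RIV–JCT–DOK–NOR: 5+1+2+6+3+2+6 = 25
The minimum is 24 min via PIN–HUB–FIR–RIV–JCT–DOK–NOR.

24 min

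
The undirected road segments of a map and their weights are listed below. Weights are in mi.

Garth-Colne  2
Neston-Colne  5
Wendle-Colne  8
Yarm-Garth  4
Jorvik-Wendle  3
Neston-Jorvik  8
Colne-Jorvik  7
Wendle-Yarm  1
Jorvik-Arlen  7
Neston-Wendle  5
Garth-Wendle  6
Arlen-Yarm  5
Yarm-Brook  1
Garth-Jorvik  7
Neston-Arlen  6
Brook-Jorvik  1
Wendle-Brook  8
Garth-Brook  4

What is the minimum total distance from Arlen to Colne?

11 mi

Shortest distances from Arlen:
Arlen: 0
Yarm: 5  (via Arlen)
Neston: 6  (via Arlen)
Wendle: 6  (via Yarm)
Brook: 6  (via Yarm)
Jorvik: 7  (via Arlen)
Garth: 9  (via Yarm)
Colne: 11  (via Neston)
Shortest route: Arlen–Neston–Colne = 11 mi.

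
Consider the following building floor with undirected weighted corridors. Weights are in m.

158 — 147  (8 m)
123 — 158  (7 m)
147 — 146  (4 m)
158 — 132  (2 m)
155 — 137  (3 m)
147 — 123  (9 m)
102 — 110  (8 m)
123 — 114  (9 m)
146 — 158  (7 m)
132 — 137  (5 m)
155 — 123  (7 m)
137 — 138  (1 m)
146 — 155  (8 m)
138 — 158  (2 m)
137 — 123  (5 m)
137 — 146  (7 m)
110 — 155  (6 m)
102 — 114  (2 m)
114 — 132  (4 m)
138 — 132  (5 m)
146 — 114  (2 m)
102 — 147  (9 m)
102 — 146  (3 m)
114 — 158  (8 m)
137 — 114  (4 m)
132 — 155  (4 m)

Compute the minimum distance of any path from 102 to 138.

Compare a few routes:
102–114–132–158–138: 2+4+2+2 = 10
102–114–137–138: 2+4+1 = 7
Cheapest is 102–114–137–138 at 7 m.

7 m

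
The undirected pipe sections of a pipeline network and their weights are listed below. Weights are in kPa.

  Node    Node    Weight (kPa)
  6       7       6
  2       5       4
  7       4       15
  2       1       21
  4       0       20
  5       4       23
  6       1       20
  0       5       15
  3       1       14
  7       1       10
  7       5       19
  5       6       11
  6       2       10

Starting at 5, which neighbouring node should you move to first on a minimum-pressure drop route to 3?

Compare a few routes:
5 → 2 → 1 → 3: 4+21+14 = 39
5 → 6 → 7 → 1 → 3: 11+6+10+14 = 41
The minimum is 39 kPa via 5 → 2 → 1 → 3.
So from 5 the first move is to 2.

2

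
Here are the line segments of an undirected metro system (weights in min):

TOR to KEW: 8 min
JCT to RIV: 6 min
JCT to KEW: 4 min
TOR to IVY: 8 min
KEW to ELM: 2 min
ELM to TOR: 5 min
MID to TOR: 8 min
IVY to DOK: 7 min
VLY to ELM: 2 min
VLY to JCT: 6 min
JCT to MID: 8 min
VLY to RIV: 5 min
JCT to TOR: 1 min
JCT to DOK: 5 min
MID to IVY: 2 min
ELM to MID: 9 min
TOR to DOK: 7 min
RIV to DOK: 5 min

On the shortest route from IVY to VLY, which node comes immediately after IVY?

Candidate routes:
IVY → MID → ELM → VLY: 2+9+2 = 13
IVY → TOR → JCT → VLY: 8+1+6 = 15
The minimum is 13 min via IVY → MID → ELM → VLY.
So from IVY the first move is to MID.

MID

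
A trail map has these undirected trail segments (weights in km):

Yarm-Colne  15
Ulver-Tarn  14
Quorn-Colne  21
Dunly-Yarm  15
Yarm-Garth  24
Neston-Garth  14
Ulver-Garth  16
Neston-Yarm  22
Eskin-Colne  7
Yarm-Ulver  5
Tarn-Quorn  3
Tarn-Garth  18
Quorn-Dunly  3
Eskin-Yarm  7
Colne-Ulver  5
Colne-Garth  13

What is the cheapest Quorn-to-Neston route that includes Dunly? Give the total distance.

40 km

Best Quorn to Dunly: Quorn–Dunly costing 3
Best Dunly to Neston: Dunly–Yarm–Neston costing 37
Total via Dunly: 3 + 37 = 40 km.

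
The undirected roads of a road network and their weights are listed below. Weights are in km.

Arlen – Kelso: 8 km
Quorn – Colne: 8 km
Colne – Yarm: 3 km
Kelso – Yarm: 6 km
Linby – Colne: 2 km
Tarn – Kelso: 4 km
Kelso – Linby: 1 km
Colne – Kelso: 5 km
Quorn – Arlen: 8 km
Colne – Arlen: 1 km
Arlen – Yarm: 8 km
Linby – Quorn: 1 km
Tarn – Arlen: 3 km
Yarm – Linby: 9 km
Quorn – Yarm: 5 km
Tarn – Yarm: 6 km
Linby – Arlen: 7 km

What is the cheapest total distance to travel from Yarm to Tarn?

6 km

Compare a few routes:
Yarm - Colne - Arlen - Tarn: 3+1+3 = 7
Yarm - Tarn: 6 = 6
Cheapest is Yarm - Tarn at 6 km.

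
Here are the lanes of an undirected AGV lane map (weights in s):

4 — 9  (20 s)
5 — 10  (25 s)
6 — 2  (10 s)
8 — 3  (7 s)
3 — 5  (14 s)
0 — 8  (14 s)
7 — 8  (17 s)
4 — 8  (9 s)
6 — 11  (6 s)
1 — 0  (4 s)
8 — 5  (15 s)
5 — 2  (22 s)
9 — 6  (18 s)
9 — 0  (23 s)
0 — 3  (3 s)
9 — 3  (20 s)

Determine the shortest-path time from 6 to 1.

45 s

Settle nodes by increasing distance from 6:
6: 0
11: 6  (via 6)
2: 10  (via 6)
9: 18  (via 6)
5: 32  (via 2)
3: 38  (via 9)
4: 38  (via 9)
0: 41  (via 9)
1: 45  (via 0)
Shortest route: 6–9–0–1 = 45 s.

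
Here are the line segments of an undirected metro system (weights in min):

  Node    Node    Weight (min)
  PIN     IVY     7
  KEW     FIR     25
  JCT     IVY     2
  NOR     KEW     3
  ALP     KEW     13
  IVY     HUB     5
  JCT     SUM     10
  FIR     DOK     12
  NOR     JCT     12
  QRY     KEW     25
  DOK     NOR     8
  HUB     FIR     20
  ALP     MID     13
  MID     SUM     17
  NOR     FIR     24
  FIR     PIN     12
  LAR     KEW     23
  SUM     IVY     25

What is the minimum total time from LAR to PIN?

Shortest distances from LAR:
LAR: 0
KEW: 23  (via LAR)
NOR: 26  (via KEW)
DOK: 34  (via NOR)
ALP: 36  (via KEW)
JCT: 38  (via NOR)
IVY: 40  (via JCT)
HUB: 45  (via IVY)
FIR: 46  (via DOK)
PIN: 47  (via IVY)
Shortest route: LAR–KEW–NOR–JCT–IVY–PIN = 47 min.

47 min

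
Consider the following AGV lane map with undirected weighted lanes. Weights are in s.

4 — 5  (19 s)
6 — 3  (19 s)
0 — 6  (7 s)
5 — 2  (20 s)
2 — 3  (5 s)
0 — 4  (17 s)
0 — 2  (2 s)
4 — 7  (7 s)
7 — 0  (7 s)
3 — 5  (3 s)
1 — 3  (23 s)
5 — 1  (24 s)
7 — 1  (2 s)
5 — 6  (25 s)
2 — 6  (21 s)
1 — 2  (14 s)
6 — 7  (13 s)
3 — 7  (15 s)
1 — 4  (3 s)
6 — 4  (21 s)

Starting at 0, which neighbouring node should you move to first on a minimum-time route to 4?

7

Compare a few routes:
0 - 7 - 1 - 4: 7+2+3 = 12
0 - 4: 17 = 17
0 - 7 - 4: 7+7 = 14
0 - 2 - 1 - 4: 2+14+3 = 19
The minimum is 12 s via 0 - 7 - 1 - 4.
So from 0 the first move is to 7.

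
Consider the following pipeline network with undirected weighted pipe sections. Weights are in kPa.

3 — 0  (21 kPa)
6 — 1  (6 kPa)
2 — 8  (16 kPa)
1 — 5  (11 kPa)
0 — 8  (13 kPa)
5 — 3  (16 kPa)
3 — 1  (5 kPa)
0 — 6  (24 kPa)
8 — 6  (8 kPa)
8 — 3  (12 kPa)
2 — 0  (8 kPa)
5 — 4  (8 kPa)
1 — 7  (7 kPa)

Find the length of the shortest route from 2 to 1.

30 kPa

Candidate routes:
2 → 8 → 3 → 1: 16+12+5 = 33
2 → 8 → 6 → 1: 16+8+6 = 30
2 → 0 → 3 → 1: 8+21+5 = 34
Cheapest is 2 → 8 → 6 → 1 at 30 kPa.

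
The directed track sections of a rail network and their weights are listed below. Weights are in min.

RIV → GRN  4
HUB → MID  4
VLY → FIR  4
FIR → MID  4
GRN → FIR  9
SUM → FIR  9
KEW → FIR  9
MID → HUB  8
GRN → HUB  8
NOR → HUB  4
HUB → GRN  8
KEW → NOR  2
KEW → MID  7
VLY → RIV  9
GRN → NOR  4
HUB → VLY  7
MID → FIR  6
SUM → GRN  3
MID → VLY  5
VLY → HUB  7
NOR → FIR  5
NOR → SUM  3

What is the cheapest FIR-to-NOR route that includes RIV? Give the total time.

26 min

Shortest FIR→RIV: FIR → MID → VLY → RIV = 18
Shortest RIV→NOR: RIV → GRN → NOR = 8
Total via RIV: 18 + 8 = 26 min.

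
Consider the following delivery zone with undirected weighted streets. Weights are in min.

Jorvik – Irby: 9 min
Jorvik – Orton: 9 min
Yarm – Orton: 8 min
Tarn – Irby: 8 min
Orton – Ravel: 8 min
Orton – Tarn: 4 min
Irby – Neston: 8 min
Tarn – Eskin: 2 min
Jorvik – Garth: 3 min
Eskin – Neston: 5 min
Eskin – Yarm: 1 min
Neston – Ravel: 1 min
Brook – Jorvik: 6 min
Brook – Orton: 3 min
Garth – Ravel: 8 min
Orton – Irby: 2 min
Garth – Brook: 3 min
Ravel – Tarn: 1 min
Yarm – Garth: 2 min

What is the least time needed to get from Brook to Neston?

Running Dijkstra from Brook:
Brook: 0
Orton: 3  (via Brook)
Garth: 3  (via Brook)
Yarm: 5  (via Garth)
Irby: 5  (via Orton)
Jorvik: 6  (via Brook)
Eskin: 6  (via Yarm)
Tarn: 7  (via Orton)
Ravel: 8  (via Tarn)
Neston: 9  (via Ravel)
Shortest route: Brook → Orton → Tarn → Ravel → Neston = 9 min.

9 min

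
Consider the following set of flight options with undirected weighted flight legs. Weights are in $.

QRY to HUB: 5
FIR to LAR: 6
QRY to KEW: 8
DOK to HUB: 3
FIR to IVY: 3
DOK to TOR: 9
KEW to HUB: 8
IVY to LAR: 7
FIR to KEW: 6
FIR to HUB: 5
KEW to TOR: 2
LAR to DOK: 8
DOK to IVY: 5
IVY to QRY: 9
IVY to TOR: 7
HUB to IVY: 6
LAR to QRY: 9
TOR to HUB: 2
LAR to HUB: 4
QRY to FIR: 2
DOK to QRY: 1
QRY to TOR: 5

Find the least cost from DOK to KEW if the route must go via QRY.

$8

Best DOK to QRY: DOK → QRY costing 1
Best QRY to KEW: QRY → TOR → KEW costing 7
Total via QRY: 1 + 7 = $8.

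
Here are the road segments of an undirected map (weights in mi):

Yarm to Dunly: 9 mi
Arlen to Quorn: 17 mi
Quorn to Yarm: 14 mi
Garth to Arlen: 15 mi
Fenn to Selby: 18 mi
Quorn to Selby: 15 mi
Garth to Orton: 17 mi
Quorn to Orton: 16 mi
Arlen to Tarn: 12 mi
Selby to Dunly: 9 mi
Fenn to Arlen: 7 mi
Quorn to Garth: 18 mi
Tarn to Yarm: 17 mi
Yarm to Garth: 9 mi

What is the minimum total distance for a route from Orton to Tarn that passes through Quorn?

45 mi

Shortest Orton→Quorn: Orton → Quorn = 16
Shortest Quorn→Tarn: Quorn → Arlen → Tarn = 29
Total via Quorn: 16 + 29 = 45 mi.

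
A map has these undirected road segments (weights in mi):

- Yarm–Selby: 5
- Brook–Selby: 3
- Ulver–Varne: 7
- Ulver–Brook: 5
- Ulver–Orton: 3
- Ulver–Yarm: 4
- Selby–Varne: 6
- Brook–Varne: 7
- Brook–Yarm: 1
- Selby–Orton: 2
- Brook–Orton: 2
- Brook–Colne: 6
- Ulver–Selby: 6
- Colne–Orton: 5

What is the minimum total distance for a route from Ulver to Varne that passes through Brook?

12 mi

Best Ulver to Brook: Ulver–Brook costing 5
Best Brook to Varne: Brook–Varne costing 7
Total via Brook: 5 + 7 = 12 mi.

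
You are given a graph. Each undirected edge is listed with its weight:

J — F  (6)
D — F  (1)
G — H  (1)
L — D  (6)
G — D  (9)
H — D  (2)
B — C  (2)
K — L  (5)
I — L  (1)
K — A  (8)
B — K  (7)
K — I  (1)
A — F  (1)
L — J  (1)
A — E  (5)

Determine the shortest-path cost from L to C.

Running Dijkstra from L:
L: 0
I: 1  (via L)
J: 1  (via L)
K: 2  (via I)
D: 6  (via L)
F: 7  (via J)
A: 8  (via F)
H: 8  (via D)
B: 9  (via K)
G: 9  (via H)
C: 11  (via B)
Shortest route: L–I–K–B–C = 11.

11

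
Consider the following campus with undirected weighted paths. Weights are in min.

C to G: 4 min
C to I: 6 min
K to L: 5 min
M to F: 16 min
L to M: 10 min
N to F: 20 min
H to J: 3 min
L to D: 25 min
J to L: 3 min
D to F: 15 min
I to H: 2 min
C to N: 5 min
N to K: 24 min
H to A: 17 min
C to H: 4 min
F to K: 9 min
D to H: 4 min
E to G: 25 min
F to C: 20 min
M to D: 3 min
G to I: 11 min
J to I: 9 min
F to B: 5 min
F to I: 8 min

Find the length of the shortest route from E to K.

44 min

Candidate routes:
E → G → C → I → H → J → L → K: 25+4+6+2+3+3+5 = 48
E → G → C → H → J → L → K: 25+4+4+3+3+5 = 44
The minimum is 44 min via E → G → C → H → J → L → K.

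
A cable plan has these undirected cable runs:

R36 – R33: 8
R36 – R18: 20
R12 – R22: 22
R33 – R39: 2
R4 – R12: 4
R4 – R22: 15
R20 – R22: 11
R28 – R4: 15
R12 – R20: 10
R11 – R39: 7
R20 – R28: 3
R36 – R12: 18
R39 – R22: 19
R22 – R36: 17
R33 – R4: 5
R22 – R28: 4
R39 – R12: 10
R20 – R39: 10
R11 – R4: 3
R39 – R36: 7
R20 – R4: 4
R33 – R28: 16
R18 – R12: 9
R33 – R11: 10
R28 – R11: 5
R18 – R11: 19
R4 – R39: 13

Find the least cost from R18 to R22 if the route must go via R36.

Best R18 to R36: R18 → R36 costing 20
Best R36 to R22: R36 → R22 costing 17
Total via R36: 20 + 17 = 37.

37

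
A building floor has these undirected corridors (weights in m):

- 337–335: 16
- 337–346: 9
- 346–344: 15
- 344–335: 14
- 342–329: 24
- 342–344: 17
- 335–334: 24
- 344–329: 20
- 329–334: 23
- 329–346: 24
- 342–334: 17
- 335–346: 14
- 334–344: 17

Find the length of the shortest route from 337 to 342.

Candidate routes:
337 → 335 → 344 → 342: 16+14+17 = 47
337 → 346 → 344 → 342: 9+15+17 = 41
337 → 346 → 335 → 344 → 342: 9+14+14+17 = 54
The minimum is 41 m via 337 → 346 → 344 → 342.

41 m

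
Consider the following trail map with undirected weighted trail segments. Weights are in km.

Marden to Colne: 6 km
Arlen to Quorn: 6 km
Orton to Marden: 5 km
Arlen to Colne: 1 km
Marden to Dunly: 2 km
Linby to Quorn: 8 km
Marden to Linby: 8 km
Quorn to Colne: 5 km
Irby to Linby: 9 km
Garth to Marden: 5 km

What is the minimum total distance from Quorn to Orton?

Settle nodes by increasing distance from Quorn:
Quorn: 0
Colne: 5  (via Quorn)
Arlen: 6  (via Quorn)
Linby: 8  (via Quorn)
Marden: 11  (via Colne)
Dunly: 13  (via Marden)
Orton: 16  (via Marden)
Shortest route: Quorn → Colne → Marden → Orton = 16 km.

16 km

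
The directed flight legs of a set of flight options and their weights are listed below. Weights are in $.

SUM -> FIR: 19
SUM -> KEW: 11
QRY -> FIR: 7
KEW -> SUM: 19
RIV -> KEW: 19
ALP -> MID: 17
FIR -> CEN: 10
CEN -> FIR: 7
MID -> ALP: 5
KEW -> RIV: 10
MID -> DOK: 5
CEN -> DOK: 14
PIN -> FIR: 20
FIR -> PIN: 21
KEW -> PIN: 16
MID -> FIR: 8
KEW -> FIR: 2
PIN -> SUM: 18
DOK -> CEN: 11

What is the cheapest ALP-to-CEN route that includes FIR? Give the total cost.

Best ALP to FIR: ALP–MID–FIR costing 25
Shortest FIR→CEN: FIR–CEN = 10
Total via FIR: 25 + 10 = $35.

$35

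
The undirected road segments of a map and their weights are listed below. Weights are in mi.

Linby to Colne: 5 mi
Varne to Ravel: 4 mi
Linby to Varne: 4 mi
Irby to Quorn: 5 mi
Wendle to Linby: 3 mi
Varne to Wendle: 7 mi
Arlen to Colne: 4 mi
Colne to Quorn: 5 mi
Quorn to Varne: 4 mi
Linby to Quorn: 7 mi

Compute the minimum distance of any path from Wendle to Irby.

15 mi

Candidate routes:
Wendle - Linby - Varne - Quorn - Irby: 3+4+4+5 = 16
Wendle - Linby - Colne - Quorn - Irby: 3+5+5+5 = 18
Wendle - Linby - Quorn - Irby: 3+7+5 = 15
Wendle - Varne - Quorn - Irby: 7+4+5 = 16
Cheapest is Wendle - Linby - Quorn - Irby at 15 mi.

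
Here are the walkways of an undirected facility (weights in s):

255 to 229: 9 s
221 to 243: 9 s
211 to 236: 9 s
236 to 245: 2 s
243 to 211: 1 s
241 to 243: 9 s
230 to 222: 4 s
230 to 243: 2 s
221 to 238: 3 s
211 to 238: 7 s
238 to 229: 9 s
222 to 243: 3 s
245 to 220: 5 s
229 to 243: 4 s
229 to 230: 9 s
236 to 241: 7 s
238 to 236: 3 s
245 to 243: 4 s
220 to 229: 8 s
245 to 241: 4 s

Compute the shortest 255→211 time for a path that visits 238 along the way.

25 s

Shortest 255→238: 255–229–238 = 18
Shortest 238→211: 238–211 = 7
Total via 238: 18 + 7 = 25 s.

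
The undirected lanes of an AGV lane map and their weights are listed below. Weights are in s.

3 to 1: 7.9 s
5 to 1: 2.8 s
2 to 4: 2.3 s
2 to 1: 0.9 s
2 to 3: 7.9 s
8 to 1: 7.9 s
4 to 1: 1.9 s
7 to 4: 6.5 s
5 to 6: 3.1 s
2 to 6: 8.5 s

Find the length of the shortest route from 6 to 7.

Running Dijkstra from 6:
6: 0
5: 3.1  (via 6)
1: 5.9  (via 5)
2: 6.8  (via 1)
4: 7.8  (via 1)
3: 13.8  (via 1)
8: 13.8  (via 1)
7: 14.3  (via 4)
Shortest route: 6 → 5 → 1 → 4 → 7 = 14.3 s.

14.3 s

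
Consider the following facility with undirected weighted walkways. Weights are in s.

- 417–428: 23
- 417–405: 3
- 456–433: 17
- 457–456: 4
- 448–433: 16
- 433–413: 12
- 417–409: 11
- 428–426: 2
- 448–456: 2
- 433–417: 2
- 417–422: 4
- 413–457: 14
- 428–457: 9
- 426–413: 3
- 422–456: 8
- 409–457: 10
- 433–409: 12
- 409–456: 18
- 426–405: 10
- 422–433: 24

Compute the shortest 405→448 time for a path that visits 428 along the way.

Shortest 405→428: 405–426–428 = 12
Shortest 428→448: 428–457–456–448 = 15
Total via 428: 12 + 15 = 27 s.

27 s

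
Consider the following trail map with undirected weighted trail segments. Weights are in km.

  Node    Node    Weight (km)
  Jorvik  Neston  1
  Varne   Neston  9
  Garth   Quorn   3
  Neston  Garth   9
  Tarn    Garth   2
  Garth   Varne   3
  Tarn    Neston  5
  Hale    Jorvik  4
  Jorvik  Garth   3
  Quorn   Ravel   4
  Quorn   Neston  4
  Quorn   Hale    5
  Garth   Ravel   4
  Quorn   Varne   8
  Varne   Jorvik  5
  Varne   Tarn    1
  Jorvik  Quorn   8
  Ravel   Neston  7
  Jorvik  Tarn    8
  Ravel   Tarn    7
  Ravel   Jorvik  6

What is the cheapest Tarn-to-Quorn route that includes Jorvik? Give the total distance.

10 km

Shortest Tarn→Jorvik: Tarn → Garth → Jorvik = 5
Best Jorvik to Quorn: Jorvik → Neston → Quorn costing 5
Total via Jorvik: 5 + 5 = 10 km.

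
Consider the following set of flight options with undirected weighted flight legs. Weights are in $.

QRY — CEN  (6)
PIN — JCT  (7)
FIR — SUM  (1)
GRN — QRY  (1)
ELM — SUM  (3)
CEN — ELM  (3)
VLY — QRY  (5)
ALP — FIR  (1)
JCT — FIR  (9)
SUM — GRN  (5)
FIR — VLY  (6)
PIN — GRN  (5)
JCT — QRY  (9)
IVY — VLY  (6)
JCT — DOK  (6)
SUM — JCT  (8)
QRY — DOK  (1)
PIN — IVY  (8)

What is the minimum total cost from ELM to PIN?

$13

Compare a few routes:
ELM → SUM → GRN → PIN: 3+5+5 = 13
ELM → CEN → QRY → GRN → PIN: 3+6+1+5 = 15
Cheapest is ELM → SUM → GRN → PIN at $13.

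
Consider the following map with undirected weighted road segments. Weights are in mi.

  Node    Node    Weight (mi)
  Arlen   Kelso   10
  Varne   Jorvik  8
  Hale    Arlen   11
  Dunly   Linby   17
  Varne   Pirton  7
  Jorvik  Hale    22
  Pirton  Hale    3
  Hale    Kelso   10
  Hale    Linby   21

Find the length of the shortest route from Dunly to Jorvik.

Compare a few routes:
Dunly → Linby → Hale → Jorvik: 17+21+22 = 60
Dunly → Linby → Hale → Pirton → Varne → Jorvik: 17+21+3+7+8 = 56
Cheapest is Dunly → Linby → Hale → Pirton → Varne → Jorvik at 56 mi.

56 mi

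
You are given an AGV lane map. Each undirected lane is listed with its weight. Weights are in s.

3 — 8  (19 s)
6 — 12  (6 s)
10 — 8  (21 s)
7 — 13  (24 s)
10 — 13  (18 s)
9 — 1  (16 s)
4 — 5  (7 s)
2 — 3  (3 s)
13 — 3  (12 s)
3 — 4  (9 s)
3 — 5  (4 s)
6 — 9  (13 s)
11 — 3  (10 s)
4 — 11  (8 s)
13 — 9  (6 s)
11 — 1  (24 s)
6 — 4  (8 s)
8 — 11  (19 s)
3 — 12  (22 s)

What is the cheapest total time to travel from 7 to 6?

43 s

Shortest distances from 7:
7: 0
13: 24  (via 7)
9: 30  (via 13)
3: 36  (via 13)
2: 39  (via 3)
5: 40  (via 3)
10: 42  (via 13)
6: 43  (via 9)
Shortest route: 7 → 13 → 9 → 6 = 43 s.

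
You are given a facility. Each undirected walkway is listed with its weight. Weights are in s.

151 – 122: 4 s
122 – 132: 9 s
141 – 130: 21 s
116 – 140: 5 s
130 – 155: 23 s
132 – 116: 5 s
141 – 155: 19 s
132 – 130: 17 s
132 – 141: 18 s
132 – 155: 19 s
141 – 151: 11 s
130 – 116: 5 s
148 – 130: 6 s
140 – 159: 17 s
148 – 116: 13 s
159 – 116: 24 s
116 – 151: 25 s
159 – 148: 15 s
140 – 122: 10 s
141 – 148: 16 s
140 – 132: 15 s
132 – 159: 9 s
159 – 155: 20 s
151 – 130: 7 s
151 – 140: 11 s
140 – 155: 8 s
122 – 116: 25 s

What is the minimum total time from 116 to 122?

14 s

Settle nodes by increasing distance from 116:
116: 0
130: 5  (via 116)
132: 5  (via 116)
140: 5  (via 116)
148: 11  (via 130)
151: 12  (via 130)
155: 13  (via 140)
122: 14  (via 132)
Shortest route: 116–132–122 = 14 s.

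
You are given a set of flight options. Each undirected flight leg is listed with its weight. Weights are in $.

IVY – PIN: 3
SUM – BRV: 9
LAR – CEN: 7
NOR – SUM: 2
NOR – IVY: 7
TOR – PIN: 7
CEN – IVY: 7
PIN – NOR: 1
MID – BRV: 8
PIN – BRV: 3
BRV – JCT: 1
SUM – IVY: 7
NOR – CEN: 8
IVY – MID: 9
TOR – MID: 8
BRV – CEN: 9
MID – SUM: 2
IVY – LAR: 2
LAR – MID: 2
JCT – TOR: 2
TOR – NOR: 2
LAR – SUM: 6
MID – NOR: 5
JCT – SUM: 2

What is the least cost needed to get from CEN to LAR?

$7

Compare a few routes:
CEN → IVY → LAR: 7+2 = 9
CEN → LAR: 7 = 7
The minimum is $7 via CEN → LAR.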